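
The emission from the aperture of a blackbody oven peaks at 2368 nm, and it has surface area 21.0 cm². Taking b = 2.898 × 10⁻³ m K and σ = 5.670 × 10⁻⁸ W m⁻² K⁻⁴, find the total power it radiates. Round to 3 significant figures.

P ≈ 267 W

Wien's law: T = b/λ_max = 2.898×10⁻³/2.368×10⁻⁶ = 1223.82 K.
Area A = 21.0 cm² = 2.10×10⁻³ m².
Then P = σAT⁴ = 5.670×10⁻⁸×2.10×10⁻³×(1223.82)⁴ = 267 W.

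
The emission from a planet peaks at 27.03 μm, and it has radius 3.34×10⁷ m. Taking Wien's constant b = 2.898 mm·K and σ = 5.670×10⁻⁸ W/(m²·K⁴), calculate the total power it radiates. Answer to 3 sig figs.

P ≈ 1.05×10¹⁷ W

Wien's law: T = b/λ_max = 2.898×10⁻³/2.703×10⁻⁵ = 107.214 K.
Surface area A = 4πR² = 4π(3.34×10⁷ m)² = 1.40185×10¹⁶ m².
Then P = σAT⁴ = 5.670×10⁻⁸×1.40185×10¹⁶×(107.214)⁴ = 1.05×10¹⁷ W.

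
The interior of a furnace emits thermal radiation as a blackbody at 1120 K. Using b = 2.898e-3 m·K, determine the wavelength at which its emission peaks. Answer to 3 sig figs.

Wien's displacement law: λ_max = b/T = (2.898×10⁻³ m·K)/(1120 K) = 2.587×10⁻⁶ m.
That is 2.59×10³ nm, in the infrared range.

λ_max ≈ 2.59×10³ nm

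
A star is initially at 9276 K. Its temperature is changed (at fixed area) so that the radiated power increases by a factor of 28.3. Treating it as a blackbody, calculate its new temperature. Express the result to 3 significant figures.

T₂ ≈ 2.14×10⁴ K

P ∝ T⁴, so T₂/T₁ = (P₂/P₁)^(1/4) = (28.3)^(1/4) = 2.30646.
T₂ = 9276 × 2.30646 = 2.14×10⁴ K.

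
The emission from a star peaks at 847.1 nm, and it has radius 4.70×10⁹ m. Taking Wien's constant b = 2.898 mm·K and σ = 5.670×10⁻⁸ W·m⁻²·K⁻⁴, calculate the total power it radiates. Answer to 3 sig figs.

Wien's law: T = b/λ_max = 2.898×10⁻³/8.471×10⁻⁷ = 3421.08 K.
Surface area A = 4πR² = 4π(4.70×10⁹ m)² = 2.77591×10²⁰ m².
Then P = σAT⁴ = 5.670×10⁻⁸×2.77591×10²⁰×(3421.08)⁴ = 2.16×10²⁷ W.

P ≈ 2.16×10²⁷ W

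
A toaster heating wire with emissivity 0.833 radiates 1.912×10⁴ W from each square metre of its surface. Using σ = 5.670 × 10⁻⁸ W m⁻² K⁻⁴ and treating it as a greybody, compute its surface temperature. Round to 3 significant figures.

I = εσT⁴, so T = (I/εσ)^(1/4) = (1.912×10⁴/(0.833×5.670×10⁻⁸))^(1/4) = 798 K.

T ≈ 798 K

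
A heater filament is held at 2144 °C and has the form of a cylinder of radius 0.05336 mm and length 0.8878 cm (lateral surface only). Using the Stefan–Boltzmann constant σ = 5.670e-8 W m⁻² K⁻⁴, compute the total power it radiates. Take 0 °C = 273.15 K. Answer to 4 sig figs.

P ≈ 5.761 W

T = 2144 °C + 273.15 = 2417.15 K.
Lateral area A = 2πrL = 2π×5.336×10⁻⁵×8.878×10⁻³ = 2.97653×10⁻⁶ m².
P = σAT⁴ = 5.670×10⁻⁸ × 2.97653×10⁻⁶ × (2417.15)⁴ = 5.761 W.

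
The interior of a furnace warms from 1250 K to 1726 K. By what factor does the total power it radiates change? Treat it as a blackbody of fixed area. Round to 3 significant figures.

P₂/P₁ ≈ 3.64

P ∝ T⁴, so P₂/P₁ = (T₂/T₁)⁴ = (1726/1250)⁴ = (1.38080)⁴ = 3.64.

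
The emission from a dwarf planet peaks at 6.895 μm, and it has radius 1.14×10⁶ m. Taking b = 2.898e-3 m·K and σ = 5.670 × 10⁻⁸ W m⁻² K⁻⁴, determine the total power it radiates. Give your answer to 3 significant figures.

P ≈ 2.89×10¹⁶ W

Wien's law: T = b/λ_max = 2.898×10⁻³/6.895×10⁻⁶ = 420.305 K.
Surface area A = 4πR² = 4π(1.14×10⁶ m)² = 1.63313×10¹³ m².
Then P = σAT⁴ = 5.670×10⁻⁸×1.63313×10¹³×(420.305)⁴ = 2.89×10¹⁶ W.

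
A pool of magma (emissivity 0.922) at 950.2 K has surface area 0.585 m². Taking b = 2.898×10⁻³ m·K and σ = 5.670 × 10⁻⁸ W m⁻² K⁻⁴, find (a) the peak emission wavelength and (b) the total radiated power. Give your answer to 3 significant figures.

λ_max ≈ 3.05 μm; P ≈ 2.49×10⁴ W

(a) λ_max = b/T = 2.898×10⁻³/950.2 = 3.050×10⁻⁶ m = 3.05 μm.
Area A = 0.585 m².
(b) P = εσAT⁴ = 0.922×5.670×10⁻⁸×0.585×(950.2)⁴ = 2.49×10⁴ W.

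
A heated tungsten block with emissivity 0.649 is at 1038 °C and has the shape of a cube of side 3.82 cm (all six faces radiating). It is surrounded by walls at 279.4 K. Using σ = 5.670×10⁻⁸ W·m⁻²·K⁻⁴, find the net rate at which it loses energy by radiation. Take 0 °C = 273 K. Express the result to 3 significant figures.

Net loss ≈ 950 W

T = 1038 °C + 273 = 1311 K.
Area A = 6s² = 6×(0.0382 m)² = 8.75544×10⁻³ m².
Net radiated power P_net = εσA(T⁴ − T₀⁴) = 0.649×5.670×10⁻⁸×8.75544×10⁻³×(1311⁴ − 279.4⁴).
T⁴ − T₀⁴ = 2.95400×10¹² − 6.09404×10⁹ = 2.94791×10¹² K⁴, so P_net = 950 W.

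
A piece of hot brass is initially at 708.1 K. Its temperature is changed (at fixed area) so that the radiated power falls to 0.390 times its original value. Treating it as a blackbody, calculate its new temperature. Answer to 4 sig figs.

T₂ ≈ 559.6 K

P ∝ T⁴, so T₂/T₁ = (P₂/P₁)^(1/4) = (0.390)^(1/4) = 0.790253.
T₂ = 708.1 × 0.790253 = 559.6 K.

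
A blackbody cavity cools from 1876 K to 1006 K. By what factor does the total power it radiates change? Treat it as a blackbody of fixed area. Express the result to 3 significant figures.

P ∝ T⁴, so P₂/P₁ = (T₂/T₁)⁴ = (1006/1876)⁴ = (0.536247)⁴ = 0.0827.

P₂/P₁ ≈ 0.0827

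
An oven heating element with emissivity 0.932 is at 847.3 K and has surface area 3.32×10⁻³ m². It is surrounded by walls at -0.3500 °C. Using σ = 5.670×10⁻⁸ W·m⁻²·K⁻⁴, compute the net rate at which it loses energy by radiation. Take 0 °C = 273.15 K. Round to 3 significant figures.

Surroundings: T = -0.3500 °C + 273.15 = 272.8000 K.
Area A = 3.32×10⁻³ m².
Net radiated power P_net = εσA(T⁴ − T₀⁴) = 0.932×5.670×10⁻⁸×3.32×10⁻³×(847.3⁴ − 272.8000⁴).
T⁴ − T₀⁴ = 5.15405×10¹¹ − 5.53831×10⁹ = 5.09867×10¹¹ K⁴, so P_net = 89.5 W.

Net loss ≈ 89.5 W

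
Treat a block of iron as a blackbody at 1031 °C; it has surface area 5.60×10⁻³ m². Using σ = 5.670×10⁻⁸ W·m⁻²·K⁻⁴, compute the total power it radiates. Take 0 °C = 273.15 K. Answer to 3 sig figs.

T = 1031 °C + 273.15 = 1304.15 K.
Area A = 5.60×10⁻³ m².
P = σAT⁴ = 5.670×10⁻⁸ × 5.60×10⁻³ × (1304.15)⁴ = 919 W.

P ≈ 919 W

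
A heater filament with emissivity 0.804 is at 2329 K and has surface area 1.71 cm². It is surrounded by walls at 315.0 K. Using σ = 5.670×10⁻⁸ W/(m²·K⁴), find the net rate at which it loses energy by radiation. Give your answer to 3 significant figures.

Area A = 1.71 cm² = 1.71×10⁻⁴ m².
Net radiated power P_net = εσA(T⁴ − T₀⁴) = 0.804×5.670×10⁻⁸×1.71×10⁻⁴×(2329⁴ − 315.0⁴).
T⁴ − T₀⁴ = 2.94224×10¹³ − 9.84560×10⁹ = 2.94126×10¹³ K⁴, so P_net = 229 W.

Net loss ≈ 229 W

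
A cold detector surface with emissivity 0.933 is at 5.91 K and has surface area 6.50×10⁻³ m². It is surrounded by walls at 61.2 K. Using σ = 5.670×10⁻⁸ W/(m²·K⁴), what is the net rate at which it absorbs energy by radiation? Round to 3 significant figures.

Net gain ≈ 4.82×10⁻³ W

Area A = 6.50×10⁻³ m².
Net radiated power P_net = εσA(T⁴ − T₀⁴) = 0.933×5.670×10⁻⁸×6.50×10⁻³×(5.91⁴ − 61.2⁴).
T⁴ − T₀⁴ = 1219.97 − 1.40283×10⁷ = -1.40271×10⁷ K⁴, so P_net = -4.82×10⁻³ W — negative, meaning a net gain of 4.82×10⁻³ W.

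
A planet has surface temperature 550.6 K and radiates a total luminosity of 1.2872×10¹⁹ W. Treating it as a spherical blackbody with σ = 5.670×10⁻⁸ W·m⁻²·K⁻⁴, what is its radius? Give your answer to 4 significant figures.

L = 4πR²σT⁴ ⇒ R = √(L/(4πσT⁴)).
σT⁴ = 5211.08 W/m², so R = √(1.2872×10¹⁹/(4π×5211.08)) = 1.402×10⁷ m.

R ≈ 1.402×10⁷ m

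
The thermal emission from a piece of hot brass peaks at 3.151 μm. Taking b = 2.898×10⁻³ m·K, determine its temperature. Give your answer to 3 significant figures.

T ≈ 920 K

Wien's law gives T = b/λ_max = (2.898×10⁻³ m·K)/(3.151×10⁻⁶ m) = 920 K.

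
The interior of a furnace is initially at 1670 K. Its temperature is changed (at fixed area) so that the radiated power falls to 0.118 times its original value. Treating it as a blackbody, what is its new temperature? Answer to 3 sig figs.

T₂ ≈ 979 K

P ∝ T⁴, so T₂/T₁ = (P₂/P₁)^(1/4) = (0.118)^(1/4) = 0.586098.
T₂ = 1670 × 0.586098 = 979 K.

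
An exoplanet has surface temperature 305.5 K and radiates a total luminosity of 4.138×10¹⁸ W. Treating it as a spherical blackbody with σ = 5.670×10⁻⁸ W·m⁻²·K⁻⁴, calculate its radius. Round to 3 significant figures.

L = 4πR²σT⁴ ⇒ R = √(L/(4πσT⁴)).
σT⁴ = 493.887 W/m², so R = √(4.138×10¹⁸/(4π×493.887)) = 2.58×10⁷ m.

R ≈ 2.58×10⁷ m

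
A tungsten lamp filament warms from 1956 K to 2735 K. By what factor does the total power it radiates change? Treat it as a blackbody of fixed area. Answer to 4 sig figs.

P ∝ T⁴, so P₂/P₁ = (T₂/T₁)⁴ = (2735/1956)⁴ = (1.39826)⁴ = 3.823.

P₂/P₁ ≈ 3.823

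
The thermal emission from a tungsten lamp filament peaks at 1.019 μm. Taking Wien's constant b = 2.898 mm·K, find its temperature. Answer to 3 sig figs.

Wien's law gives T = b/λ_max = (2.898×10⁻³ m·K)/(1.019×10⁻⁶ m) = 2.84×10³ K.

T ≈ 2.84×10³ K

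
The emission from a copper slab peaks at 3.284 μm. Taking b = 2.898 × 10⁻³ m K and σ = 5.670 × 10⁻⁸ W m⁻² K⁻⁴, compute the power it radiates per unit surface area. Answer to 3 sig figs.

I ≈ 3.44×10⁴ W/m²

Wien's law: T = b/λ_max = 2.898×10⁻³/3.284×10⁻⁶ = 882.460 K.
Then I = σT⁴ = 5.670×10⁻⁸×(882.460)⁴ = 3.44×10⁴ W/m².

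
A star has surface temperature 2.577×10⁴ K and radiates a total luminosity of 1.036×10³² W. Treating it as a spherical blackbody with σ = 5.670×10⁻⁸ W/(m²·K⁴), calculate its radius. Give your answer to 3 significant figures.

L = 4πR²σT⁴ ⇒ R = √(L/(4πσT⁴)).
σT⁴ = 2.50058×10¹⁰ W/m², so R = √(1.036×10³²/(4π×2.50058×10¹⁰)) = 1.82×10¹⁰ m.

R ≈ 1.82×10¹⁰ m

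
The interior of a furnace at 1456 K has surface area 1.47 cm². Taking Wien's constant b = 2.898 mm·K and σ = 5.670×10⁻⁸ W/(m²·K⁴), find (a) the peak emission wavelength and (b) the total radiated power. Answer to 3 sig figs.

(a) λ_max = b/T = 2.898×10⁻³/1456 = 1.990×10⁻⁶ m = 1.99×10³ nm.
Area A = 1.47 cm² = 1.47×10⁻⁴ m².
(b) P = σAT⁴ = 5.670×10⁻⁸×1.47×10⁻⁴×(1456)⁴ = 37.5 W.

λ_max ≈ 1.99×10³ nm; P ≈ 37.5 W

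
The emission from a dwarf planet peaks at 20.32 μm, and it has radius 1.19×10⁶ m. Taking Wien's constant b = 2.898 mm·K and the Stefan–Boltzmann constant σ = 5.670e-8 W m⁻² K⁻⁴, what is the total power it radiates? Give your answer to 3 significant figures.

P ≈ 4.17×10¹⁴ W

Wien's law: T = b/λ_max = 2.898×10⁻³/2.032×10⁻⁵ = 142.618 K.
Surface area A = 4πR² = 4π(1.19×10⁶ m)² = 1.77952×10¹³ m².
Then P = σAT⁴ = 5.670×10⁻⁸×1.77952×10¹³×(142.618)⁴ = 4.17×10¹⁴ W.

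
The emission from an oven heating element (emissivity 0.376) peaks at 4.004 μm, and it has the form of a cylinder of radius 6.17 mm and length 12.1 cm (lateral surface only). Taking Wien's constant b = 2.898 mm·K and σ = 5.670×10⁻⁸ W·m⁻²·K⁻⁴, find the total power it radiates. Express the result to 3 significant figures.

P ≈ 27.4 W

Wien's law: T = b/λ_max = 2.898×10⁻³/4.004×10⁻⁶ = 723.776 K.
Lateral area A = 2πrL = 2π×6.17×10⁻³×0.121 = 4.69084×10⁻³ m².
Then P = εσAT⁴ = 0.376×5.670×10⁻⁸×4.69084×10⁻³×(723.776)⁴ = 27.4 W.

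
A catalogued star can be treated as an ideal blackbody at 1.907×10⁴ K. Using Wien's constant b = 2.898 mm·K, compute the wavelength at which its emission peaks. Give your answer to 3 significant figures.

Wien's displacement law: λ_max = b/T = (2.898×10⁻³ m·K)/(1.907×10⁴ K) = 1.520×10⁻⁷ m.
That is 152 nm, in the ultraviolet range.

λ_max ≈ 152 nm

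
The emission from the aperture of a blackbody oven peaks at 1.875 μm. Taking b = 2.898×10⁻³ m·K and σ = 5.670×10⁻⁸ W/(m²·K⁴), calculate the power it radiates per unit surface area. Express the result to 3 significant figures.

Wien's law: T = b/λ_max = 2.898×10⁻³/1.875×10⁻⁶ = 1545.60 K.
Then I = σT⁴ = 5.670×10⁻⁸×(1545.60)⁴ = 3.24×10⁵ W/m².

I ≈ 3.24×10⁵ W/m²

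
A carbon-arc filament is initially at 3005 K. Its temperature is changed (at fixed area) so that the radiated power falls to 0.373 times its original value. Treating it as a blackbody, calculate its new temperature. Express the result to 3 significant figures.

T₂ ≈ 2.35×10³ K

P ∝ T⁴, so T₂/T₁ = (P₂/P₁)^(1/4) = (0.373)^(1/4) = 0.781497.
T₂ = 3005 × 0.781497 = 2.35×10³ K.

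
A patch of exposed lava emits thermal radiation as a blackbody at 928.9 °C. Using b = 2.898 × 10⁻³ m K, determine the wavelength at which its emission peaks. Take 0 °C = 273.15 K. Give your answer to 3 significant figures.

T = 928.9 °C + 273.15 = 1202.05 K.
Wien's displacement law: λ_max = b/T = (2.898×10⁻³ m·K)/(1202.05 K) = 2.411×10⁻⁶ m.
That is 2.41×10³ nm, in the infrared range.

λ_max ≈ 2.41×10³ nm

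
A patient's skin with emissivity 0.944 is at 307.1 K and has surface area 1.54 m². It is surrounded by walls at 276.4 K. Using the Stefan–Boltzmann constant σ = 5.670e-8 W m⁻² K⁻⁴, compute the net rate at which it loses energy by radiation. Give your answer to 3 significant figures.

Area A = 1.54 m².
Net radiated power P_net = εσA(T⁴ − T₀⁴) = 0.944×5.670×10⁻⁸×1.54×(307.1⁴ − 276.4⁴).
T⁴ − T₀⁴ = 8.89445×10⁹ − 5.83650×10⁹ = 3.05795×10⁹ K⁴, so P_net = 252 W.

Net loss ≈ 252 W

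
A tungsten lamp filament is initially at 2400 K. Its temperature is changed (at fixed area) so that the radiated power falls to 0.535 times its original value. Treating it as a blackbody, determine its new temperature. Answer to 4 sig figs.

P ∝ T⁴, so T₂/T₁ = (P₂/P₁)^(1/4) = (0.535)^(1/4) = 0.855241.
T₂ = 2400 × 0.855241 = 2053 K.

T₂ ≈ 2053 K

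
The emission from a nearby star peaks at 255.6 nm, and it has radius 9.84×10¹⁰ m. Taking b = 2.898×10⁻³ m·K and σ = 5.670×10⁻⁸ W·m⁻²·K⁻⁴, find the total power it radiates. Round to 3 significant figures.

P ≈ 1.14×10³² W

Wien's law: T = b/λ_max = 2.898×10⁻³/2.556×10⁻⁷ = 11338.0 K.
Surface area A = 4πR² = 4π(9.84×10¹⁰ m)² = 1.21675×10²³ m².
Then P = σAT⁴ = 5.670×10⁻⁸×1.21675×10²³×(11338.0)⁴ = 1.14×10³² W.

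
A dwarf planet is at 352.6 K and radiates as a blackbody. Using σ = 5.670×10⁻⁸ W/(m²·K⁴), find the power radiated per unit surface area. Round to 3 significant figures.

Stefan–Boltzmann: I = σT⁴ = 5.670×10⁻⁸ × (352.6)⁴ = 876 W/m².

I ≈ 876 W/m²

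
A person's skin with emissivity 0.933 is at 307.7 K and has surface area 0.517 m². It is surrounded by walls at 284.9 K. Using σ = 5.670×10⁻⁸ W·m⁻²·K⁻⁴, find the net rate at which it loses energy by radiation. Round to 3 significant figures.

Net loss ≈ 65.0 W

Area A = 0.517 m².
Net radiated power P_net = εσA(T⁴ − T₀⁴) = 0.933×5.670×10⁻⁸×0.517×(307.7⁴ − 284.9⁴).
T⁴ − T₀⁴ = 8.96417×10⁹ − 6.58825×10⁹ = 2.37592×10⁹ K⁴, so P_net = 65.0 W.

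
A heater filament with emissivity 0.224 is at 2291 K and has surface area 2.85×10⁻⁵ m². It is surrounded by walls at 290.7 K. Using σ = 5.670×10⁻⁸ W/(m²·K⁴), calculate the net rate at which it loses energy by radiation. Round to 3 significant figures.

Net loss ≈ 9.97 W

Area A = 2.85×10⁻⁵ m².
Net radiated power P_net = εσA(T⁴ − T₀⁴) = 0.224×5.670×10⁻⁸×2.85×10⁻⁵×(2291⁴ − 290.7⁴).
T⁴ − T₀⁴ = 2.75487×10¹³ − 7.14135×10⁹ = 2.75416×10¹³ K⁴, so P_net = 9.97 W.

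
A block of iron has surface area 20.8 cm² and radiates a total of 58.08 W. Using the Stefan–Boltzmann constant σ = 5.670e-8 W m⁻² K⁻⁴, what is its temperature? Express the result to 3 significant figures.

Area A = 20.8 cm² = 2.08×10⁻³ m².
P = σAT⁴ ⇒ T = (P/(σA))^(1/4) = (58.08/(5.670×10⁻⁸×2.08×10⁻³))^(1/4) = 838 K.

T ≈ 838 K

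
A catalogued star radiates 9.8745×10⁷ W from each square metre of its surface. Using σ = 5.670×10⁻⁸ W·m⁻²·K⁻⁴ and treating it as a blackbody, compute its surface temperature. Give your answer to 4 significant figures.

I = σT⁴, so T = (I/σ)^(1/4) = (9.8745×10⁷/(5.670×10⁻⁸))^(1/4) = 6460 K.

T ≈ 6460 K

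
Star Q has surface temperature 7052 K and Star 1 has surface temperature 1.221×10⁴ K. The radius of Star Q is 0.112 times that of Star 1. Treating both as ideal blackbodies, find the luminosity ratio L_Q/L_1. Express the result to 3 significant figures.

L_Q/L_1 ≈ 1.40×10⁻³

L ∝ R²T⁴, so L_Q/L_1 = (R_Q/R_1)²(T_Q/T_1)⁴ = (0.112)² × (7052/1.221×10⁴)⁴ = 0.012544 × 0.111272 = 1.40×10⁻³.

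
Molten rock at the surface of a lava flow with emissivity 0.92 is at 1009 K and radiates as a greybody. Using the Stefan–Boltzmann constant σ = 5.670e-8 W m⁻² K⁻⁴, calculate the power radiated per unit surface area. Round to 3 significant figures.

I ≈ 5.41×10⁴ W/m²

Stefan–Boltzmann: I = εσT⁴ = 0.92 × 5.670×10⁻⁸ × (1009)⁴ = 5.41×10⁴ W/m².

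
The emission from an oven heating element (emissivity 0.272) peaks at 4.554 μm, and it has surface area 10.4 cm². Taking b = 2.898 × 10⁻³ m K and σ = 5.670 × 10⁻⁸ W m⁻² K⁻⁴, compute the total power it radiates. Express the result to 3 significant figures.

P ≈ 2.63 W

Wien's law: T = b/λ_max = 2.898×10⁻³/4.554×10⁻⁶ = 636.364 K.
Area A = 10.4 cm² = 1.04×10⁻³ m².
Then P = εσAT⁴ = 0.272×5.670×10⁻⁸×1.04×10⁻³×(636.364)⁴ = 2.63 W.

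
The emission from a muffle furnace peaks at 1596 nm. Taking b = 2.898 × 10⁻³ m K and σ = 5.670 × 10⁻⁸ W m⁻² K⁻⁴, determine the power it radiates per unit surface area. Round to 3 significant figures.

I ≈ 6.16×10⁵ W/m²

Wien's law: T = b/λ_max = 2.898×10⁻³/1.596×10⁻⁶ = 1815.79 K.
Then I = σT⁴ = 5.670×10⁻⁸×(1815.79)⁴ = 6.16×10⁵ W/m².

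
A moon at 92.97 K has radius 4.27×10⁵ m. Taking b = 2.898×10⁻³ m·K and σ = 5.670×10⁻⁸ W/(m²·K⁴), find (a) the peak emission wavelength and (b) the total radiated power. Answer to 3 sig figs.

λ_max ≈ 31.2 μm; P ≈ 9.71×10¹² W

(a) λ_max = b/T = 2.898×10⁻³/92.97 = 3.117×10⁻⁵ m = 31.2 μm.
Surface area A = 4πR² = 4π(4.27×10⁵ m)² = 2.29121×10¹² m².
(b) P = σAT⁴ = 5.670×10⁻⁸×2.29121×10¹²×(92.97)⁴ = 9.71×10¹² W.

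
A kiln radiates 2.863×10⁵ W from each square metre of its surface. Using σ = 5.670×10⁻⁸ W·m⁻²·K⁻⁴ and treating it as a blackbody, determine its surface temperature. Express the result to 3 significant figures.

T ≈ 1.50×10³ K

I = σT⁴, so T = (I/σ)^(1/4) = (2.863×10⁵/(5.670×10⁻⁸))^(1/4) = 1.50×10³ K.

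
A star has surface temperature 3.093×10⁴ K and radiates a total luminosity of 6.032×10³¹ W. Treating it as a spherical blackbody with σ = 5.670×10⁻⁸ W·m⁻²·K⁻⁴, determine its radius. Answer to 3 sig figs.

L = 4πR²σT⁴ ⇒ R = √(L/(4πσT⁴)).
σT⁴ = 5.18923×10¹⁰ W/m², so R = √(6.032×10³¹/(4π×5.18923×10¹⁰)) = 9.62×10⁹ m.

R ≈ 9.62×10⁹ m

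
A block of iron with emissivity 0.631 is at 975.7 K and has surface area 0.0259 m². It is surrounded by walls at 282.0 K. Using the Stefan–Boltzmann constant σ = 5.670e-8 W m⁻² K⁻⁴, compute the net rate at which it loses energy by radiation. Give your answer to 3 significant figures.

Area A = 0.0259 m².
Net radiated power P_net = εσA(T⁴ − T₀⁴) = 0.631×5.670×10⁻⁸×0.0259×(975.7⁴ − 282.0⁴).
T⁴ − T₀⁴ = 9.06286×10¹¹ − 6.32407×10⁹ = 8.99962×10¹¹ K⁴, so P_net = 834 W.

Net loss ≈ 834 W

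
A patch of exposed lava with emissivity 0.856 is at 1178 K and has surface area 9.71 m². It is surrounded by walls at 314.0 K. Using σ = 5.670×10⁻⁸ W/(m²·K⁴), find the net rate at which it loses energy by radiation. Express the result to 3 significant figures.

Area A = 9.71 m².
Net radiated power P_net = εσA(T⁴ − T₀⁴) = 0.856×5.670×10⁻⁸×9.71×(1178⁴ − 314.0⁴).
T⁴ − T₀⁴ = 1.92567×10¹² − 9.72117×10⁹ = 1.91595×10¹² K⁴, so P_net = 9.03×10⁵ W.

Net loss ≈ 9.03×10⁵ W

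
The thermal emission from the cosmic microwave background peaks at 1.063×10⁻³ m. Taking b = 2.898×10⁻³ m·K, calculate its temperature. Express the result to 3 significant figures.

Wien's law gives T = b/λ_max = (2.898×10⁻³ m·K)/(1.063×10⁻³ m) = 2.73 K.

T ≈ 2.73 K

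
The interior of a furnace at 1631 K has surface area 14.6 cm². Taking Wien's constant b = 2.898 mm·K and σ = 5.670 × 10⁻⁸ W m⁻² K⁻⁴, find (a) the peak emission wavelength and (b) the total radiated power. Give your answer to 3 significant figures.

λ_max ≈ 1.78 μm; P ≈ 586 W

(a) λ_max = b/T = 2.898×10⁻³/1631 = 1.777×10⁻⁶ m = 1.78 μm.
Area A = 14.6 cm² = 1.46×10⁻³ m².
(b) P = σAT⁴ = 5.670×10⁻⁸×1.46×10⁻³×(1631)⁴ = 586 W.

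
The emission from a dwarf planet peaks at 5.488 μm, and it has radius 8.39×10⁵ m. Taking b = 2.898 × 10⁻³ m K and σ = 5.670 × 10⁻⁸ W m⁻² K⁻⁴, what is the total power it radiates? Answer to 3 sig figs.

Wien's law: T = b/λ_max = 2.898×10⁻³/5.488×10⁻⁶ = 528.061 K.
Surface area A = 4πR² = 4π(8.39×10⁵ m)² = 8.84573×10¹² m².
Then P = σAT⁴ = 5.670×10⁻⁸×8.84573×10¹²×(528.061)⁴ = 3.90×10¹⁶ W.

P ≈ 3.90×10¹⁶ W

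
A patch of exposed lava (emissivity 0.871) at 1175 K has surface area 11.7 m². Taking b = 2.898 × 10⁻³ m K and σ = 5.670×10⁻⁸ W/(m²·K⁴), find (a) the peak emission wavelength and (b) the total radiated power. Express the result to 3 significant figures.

λ_max ≈ 2.47×10³ nm; P ≈ 1.10×10⁶ W

(a) λ_max = b/T = 2.898×10⁻³/1175 = 2.466×10⁻⁶ m = 2.47×10³ nm.
Area A = 11.7 m².
(b) P = εσAT⁴ = 0.871×5.670×10⁻⁸×11.7×(1175)⁴ = 1.10×10⁶ W.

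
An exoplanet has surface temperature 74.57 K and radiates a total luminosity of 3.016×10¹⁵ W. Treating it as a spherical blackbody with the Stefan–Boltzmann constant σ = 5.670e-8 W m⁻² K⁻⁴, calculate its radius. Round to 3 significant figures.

R ≈ 1.17×10⁷ m

L = 4πR²σT⁴ ⇒ R = √(L/(4πσT⁴)).
σT⁴ = 1.75323 W/m², so R = √(3.016×10¹⁵/(4π×1.75323)) = 1.17×10⁷ m.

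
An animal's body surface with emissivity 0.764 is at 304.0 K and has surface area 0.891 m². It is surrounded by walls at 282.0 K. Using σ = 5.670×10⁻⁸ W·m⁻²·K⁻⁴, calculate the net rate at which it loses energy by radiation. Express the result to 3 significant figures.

Net loss ≈ 85.6 W

Area A = 0.891 m².
Net radiated power P_net = εσA(T⁴ − T₀⁴) = 0.764×5.670×10⁻⁸×0.891×(304.0⁴ − 282.0⁴).
T⁴ − T₀⁴ = 8.54072×10⁹ − 6.32407×10⁹ = 2.21665×10⁹ K⁴, so P_net = 85.6 W.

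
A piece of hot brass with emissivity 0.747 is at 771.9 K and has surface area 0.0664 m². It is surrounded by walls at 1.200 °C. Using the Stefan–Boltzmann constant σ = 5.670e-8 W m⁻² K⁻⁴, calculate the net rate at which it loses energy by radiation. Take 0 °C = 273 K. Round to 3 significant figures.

Net loss ≈ 983 W

Surroundings: T = 1.200 °C + 273 = 274.200 K.
Area A = 0.0664 m².
Net radiated power P_net = εσA(T⁴ − T₀⁴) = 0.747×5.670×10⁻⁸×0.0664×(771.9⁴ − 274.200⁴).
T⁴ − T₀⁴ = 3.55013×10¹¹ − 5.65288×10⁹ = 3.49360×10¹¹ K⁴, so P_net = 983 W.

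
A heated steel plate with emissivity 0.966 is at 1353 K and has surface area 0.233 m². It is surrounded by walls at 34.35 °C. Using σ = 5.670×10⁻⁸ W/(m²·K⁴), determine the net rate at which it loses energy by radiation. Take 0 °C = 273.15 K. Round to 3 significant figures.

Net loss ≈ 4.27×10⁴ W

Surroundings: T = 34.35 °C + 273.15 = 307.50 K.
Area A = 0.233 m².
Net radiated power P_net = εσA(T⁴ − T₀⁴) = 0.966×5.670×10⁻⁸×0.233×(1353⁴ − 307.50⁴).
T⁴ − T₀⁴ = 3.35113×10¹² − 8.94088×10⁹ = 3.34219×10¹² K⁴, so P_net = 4.27×10⁴ W.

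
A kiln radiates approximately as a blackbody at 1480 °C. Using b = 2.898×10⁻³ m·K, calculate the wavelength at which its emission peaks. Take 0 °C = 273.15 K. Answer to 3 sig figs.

λ_max ≈ 1.65×10³ nm

T = 1480 °C + 273.15 = 1753.15 K.
Wien's displacement law: λ_max = b/T = (2.898×10⁻³ m·K)/(1753.15 K) = 1.653×10⁻⁶ m.
That is 1.65×10³ nm, in the infrared range.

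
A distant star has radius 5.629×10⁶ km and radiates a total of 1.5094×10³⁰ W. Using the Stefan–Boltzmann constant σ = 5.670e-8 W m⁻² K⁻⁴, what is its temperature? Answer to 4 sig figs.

Surface area A = 4πR² = 4π(5.629×10⁹ m)² = 3.98174×10²⁰ m².
P = σAT⁴ ⇒ T = (P/(σA))^(1/4) = (1.5094×10³⁰/(5.670×10⁻⁸×3.98174×10²⁰))^(1/4) = 1.608×10⁴ K.

T ≈ 1.608×10⁴ K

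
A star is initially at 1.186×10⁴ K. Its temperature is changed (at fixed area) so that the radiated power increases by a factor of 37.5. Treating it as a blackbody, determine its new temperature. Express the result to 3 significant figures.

T₂ ≈ 2.93×10⁴ K

P ∝ T⁴, so T₂/T₁ = (P₂/P₁)^(1/4) = (37.5)^(1/4) = 2.47462.
T₂ = 1.186×10⁴ × 2.47462 = 2.93×10⁴ K.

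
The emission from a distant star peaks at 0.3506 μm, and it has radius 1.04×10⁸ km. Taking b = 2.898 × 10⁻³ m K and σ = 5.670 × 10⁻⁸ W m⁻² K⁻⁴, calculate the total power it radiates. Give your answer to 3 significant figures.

P ≈ 3.60×10³¹ W

Wien's law: T = b/λ_max = 2.898×10⁻³/3.506×10⁻⁷ = 8265.83 K.
Surface area A = 4πR² = 4π(1.04×10¹¹ m)² = 1.35918×10²³ m².
Then P = σAT⁴ = 5.670×10⁻⁸×1.35918×10²³×(8265.83)⁴ = 3.60×10³¹ W.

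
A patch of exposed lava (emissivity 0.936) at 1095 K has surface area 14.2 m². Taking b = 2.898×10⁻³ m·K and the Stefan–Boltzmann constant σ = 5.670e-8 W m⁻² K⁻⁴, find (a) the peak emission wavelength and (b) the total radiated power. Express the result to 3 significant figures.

(a) λ_max = b/T = 2.898×10⁻³/1095 = 2.647×10⁻⁶ m = 2.65 μm.
Area A = 14.2 m².
(b) P = εσAT⁴ = 0.936×5.670×10⁻⁸×14.2×(1095)⁴ = 1.08×10⁶ W.

λ_max ≈ 2.65 μm; P ≈ 1.08×10⁶ W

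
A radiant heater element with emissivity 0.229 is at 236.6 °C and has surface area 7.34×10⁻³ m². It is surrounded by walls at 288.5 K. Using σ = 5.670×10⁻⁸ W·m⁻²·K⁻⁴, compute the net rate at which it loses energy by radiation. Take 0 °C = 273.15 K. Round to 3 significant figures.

Net loss ≈ 5.77 W

T = 236.6 °C + 273.15 = 509.75 K.
Area A = 7.34×10⁻³ m².
Net radiated power P_net = εσA(T⁴ − T₀⁴) = 0.229×5.670×10⁻⁸×7.34×10⁻³×(509.75⁴ − 288.5⁴).
T⁴ − T₀⁴ = 6.75195×10¹⁰ − 6.92761×10⁹ = 6.05919×10¹⁰ K⁴, so P_net = 5.77 W.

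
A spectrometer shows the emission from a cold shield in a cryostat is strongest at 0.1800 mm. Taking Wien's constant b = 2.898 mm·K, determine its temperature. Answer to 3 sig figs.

T ≈ 16.1 K

Wien's law gives T = b/λ_max = (2.898×10⁻³ m·K)/(1.800×10⁻⁴ m) = 16.1 K.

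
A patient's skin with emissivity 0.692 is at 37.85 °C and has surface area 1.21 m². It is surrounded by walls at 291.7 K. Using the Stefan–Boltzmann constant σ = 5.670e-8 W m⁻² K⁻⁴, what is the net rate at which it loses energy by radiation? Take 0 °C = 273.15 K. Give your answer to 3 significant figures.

T = 37.85 °C + 273.15 = 311.00 K.
Area A = 1.21 m².
Net radiated power P_net = εσA(T⁴ − T₀⁴) = 0.692×5.670×10⁻⁸×1.21×(311.00⁴ − 291.7⁴).
T⁴ − T₀⁴ = 9.35495×10⁹ − 7.24012×10⁹ = 2.11483×10⁹ K⁴, so P_net = 100 W.

Net loss ≈ 100 W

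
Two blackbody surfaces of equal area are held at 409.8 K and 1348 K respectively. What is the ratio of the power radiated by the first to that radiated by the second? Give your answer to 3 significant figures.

P₁/P₂ ≈ 8.54×10⁻³

With equal areas, P₁/P₂ = (T₁/T₂)⁴ = (409.8/1348)⁴ = 8.54×10⁻³.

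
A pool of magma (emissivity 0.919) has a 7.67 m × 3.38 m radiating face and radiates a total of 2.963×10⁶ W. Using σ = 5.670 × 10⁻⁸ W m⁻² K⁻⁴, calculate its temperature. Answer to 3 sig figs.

T ≈ 1.22×10³ K

Area A = 7.67 × 3.38 = 25.9246 m².
P = εσAT⁴ ⇒ T = (P/(εσA))^(1/4) = (2.963×10⁶/(0.919×5.670×10⁻⁸×25.9246))^(1/4) = 1.22×10³ K.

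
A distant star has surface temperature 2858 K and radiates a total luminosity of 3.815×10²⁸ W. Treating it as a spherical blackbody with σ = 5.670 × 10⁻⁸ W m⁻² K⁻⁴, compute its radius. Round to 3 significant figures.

R ≈ 2.83×10¹⁰ m

L = 4πR²σT⁴ ⇒ R = √(L/(4πσT⁴)).
σT⁴ = 3.78296×10⁶ W/m², so R = √(3.815×10²⁸/(4π×3.78296×10⁶)) = 2.83×10¹⁰ m.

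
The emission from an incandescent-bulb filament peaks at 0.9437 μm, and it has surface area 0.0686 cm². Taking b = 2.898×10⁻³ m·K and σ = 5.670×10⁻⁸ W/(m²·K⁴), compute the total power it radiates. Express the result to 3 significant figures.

Wien's law: T = b/λ_max = 2.898×10⁻³/9.437×10⁻⁷ = 3070.89 K.
Area A = 0.0686 cm² = 6.86×10⁻⁶ m².
Then P = σAT⁴ = 5.670×10⁻⁸×6.86×10⁻⁶×(3070.89)⁴ = 34.6 W.

P ≈ 34.6 W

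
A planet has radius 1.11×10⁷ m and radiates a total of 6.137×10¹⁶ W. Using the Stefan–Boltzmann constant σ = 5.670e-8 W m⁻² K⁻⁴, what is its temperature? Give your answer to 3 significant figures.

T ≈ 163 K

Surface area A = 4πR² = 4π(1.11×10⁷ m)² = 1.54830×10¹⁵ m².
P = σAT⁴ ⇒ T = (P/(σA))^(1/4) = (6.137×10¹⁶/(5.670×10⁻⁸×1.54830×10¹⁵))^(1/4) = 163 K.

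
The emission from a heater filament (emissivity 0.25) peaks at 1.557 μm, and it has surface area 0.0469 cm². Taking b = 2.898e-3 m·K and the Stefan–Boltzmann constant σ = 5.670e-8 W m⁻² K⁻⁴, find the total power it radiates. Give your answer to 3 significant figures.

Wien's law: T = b/λ_max = 2.898×10⁻³/1.557×10⁻⁶ = 1861.27 K.
Area A = 0.0469 cm² = 4.69×10⁻⁶ m².
Then P = εσAT⁴ = 0.25×5.670×10⁻⁸×4.69×10⁻⁶×(1861.27)⁴ = 0.798 W.

P ≈ 0.798 W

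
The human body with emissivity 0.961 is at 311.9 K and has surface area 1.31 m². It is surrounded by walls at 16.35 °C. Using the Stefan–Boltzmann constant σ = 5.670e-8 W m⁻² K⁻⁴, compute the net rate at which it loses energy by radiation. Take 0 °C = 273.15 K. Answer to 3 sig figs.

Net loss ≈ 174 W

Surroundings: T = 16.35 °C + 273.15 = 289.50 K.
Area A = 1.31 m².
Net radiated power P_net = εσA(T⁴ − T₀⁴) = 0.961×5.670×10⁻⁸×1.31×(311.9⁴ − 289.50⁴).
T⁴ − T₀⁴ = 9.46371×10⁹ − 7.02416×10⁹ = 2.43955×10⁹ K⁴, so P_net = 174 W.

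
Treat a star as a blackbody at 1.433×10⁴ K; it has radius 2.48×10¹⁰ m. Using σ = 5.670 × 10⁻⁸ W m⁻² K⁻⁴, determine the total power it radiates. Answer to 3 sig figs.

Surface area A = 4πR² = 4π(2.48×10¹⁰ m)² = 7.72882×10²¹ m².
P = σAT⁴ = 5.670×10⁻⁸ × 7.72882×10²¹ × (1.433×10⁴)⁴ = 1.85×10³¹ W.

P ≈ 1.85×10³¹ W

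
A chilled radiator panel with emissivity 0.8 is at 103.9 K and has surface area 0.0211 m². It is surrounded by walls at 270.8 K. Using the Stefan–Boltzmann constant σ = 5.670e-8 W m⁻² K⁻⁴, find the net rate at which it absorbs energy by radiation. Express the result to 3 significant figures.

Net gain ≈ 5.04 W

Area A = 0.0211 m².
Net radiated power P_net = εσA(T⁴ − T₀⁴) = 0.8×5.670×10⁻⁸×0.0211×(103.9⁴ − 270.8⁴).
T⁴ − T₀⁴ = 1.16537×10⁸ − 5.37768×10⁹ = -5.26114×10⁹ K⁴, so P_net = -5.04 W — negative, meaning a net gain of 5.04 W.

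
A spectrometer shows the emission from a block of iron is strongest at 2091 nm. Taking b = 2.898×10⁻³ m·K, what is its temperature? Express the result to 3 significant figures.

Wien's law gives T = b/λ_max = (2.898×10⁻³ m·K)/(2.091×10⁻⁶ m) = 1.39×10³ K.

T ≈ 1.39×10³ K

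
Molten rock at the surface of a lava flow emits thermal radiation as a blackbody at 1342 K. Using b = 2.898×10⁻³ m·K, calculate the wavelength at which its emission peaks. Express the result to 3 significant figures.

λ_max ≈ 2.16 μm

Wien's displacement law: λ_max = b/T = (2.898×10⁻³ m·K)/(1342 K) = 2.159×10⁻⁶ m.
That is 2.16 μm, in the infrared range.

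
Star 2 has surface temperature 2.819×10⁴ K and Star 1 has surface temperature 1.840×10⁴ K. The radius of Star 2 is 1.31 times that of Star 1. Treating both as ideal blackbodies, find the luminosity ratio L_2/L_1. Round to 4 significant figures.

L_2/L_1 ≈ 9.455

L ∝ R²T⁴, so L_2/L_1 = (R_2/R_1)²(T_2/T_1)⁴ = (1.31)² × (2.819×10⁴/1.840×10⁴)⁴ = 1.7161 × 5.50946 = 9.455.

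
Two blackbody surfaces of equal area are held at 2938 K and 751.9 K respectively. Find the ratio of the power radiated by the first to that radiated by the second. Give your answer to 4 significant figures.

With equal areas, P₁/P₂ = (T₁/T₂)⁴ = (2938/751.9)⁴ = 233.1.

P₁/P₂ ≈ 233.1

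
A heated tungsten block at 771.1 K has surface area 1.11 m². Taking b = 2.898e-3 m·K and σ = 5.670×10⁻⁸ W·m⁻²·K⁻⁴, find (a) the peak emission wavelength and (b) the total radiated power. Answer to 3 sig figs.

λ_max ≈ 3.76 μm; P ≈ 2.23×10⁴ W

(a) λ_max = b/T = 2.898×10⁻³/771.1 = 3.758×10⁻⁶ m = 3.76 μm.
Area A = 1.11 m².
(b) P = σAT⁴ = 5.670×10⁻⁸×1.11×(771.1)⁴ = 2.23×10⁴ W.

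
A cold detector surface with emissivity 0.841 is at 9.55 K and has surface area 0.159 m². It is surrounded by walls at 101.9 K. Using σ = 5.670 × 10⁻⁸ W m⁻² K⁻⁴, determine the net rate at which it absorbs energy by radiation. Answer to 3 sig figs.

Net gain ≈ 0.817 W

Area A = 0.159 m².
Net radiated power P_net = εσA(T⁴ − T₀⁴) = 0.841×5.670×10⁻⁸×0.159×(9.55⁴ − 101.9⁴).
T⁴ − T₀⁴ = 8317.90 − 1.07819×10⁸ = -1.07811×10⁸ K⁴, so P_net = -0.817 W — negative, meaning a net gain of 0.817 W.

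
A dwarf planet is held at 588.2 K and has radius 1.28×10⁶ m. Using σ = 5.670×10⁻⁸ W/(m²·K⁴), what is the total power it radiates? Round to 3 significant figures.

Surface area A = 4πR² = 4π(1.28×10⁶ m)² = 2.05887×10¹³ m².
P = σAT⁴ = 5.670×10⁻⁸ × 2.05887×10¹³ × (588.2)⁴ = 1.40×10¹⁷ W.

P ≈ 1.40×10¹⁷ W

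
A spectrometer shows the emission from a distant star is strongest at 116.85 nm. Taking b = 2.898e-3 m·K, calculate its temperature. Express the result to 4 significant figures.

Wien's law gives T = b/λ_max = (2.898×10⁻³ m·K)/(1.1685×10⁻⁷ m) = 2.480×10⁴ K.

T ≈ 2.480×10⁴ K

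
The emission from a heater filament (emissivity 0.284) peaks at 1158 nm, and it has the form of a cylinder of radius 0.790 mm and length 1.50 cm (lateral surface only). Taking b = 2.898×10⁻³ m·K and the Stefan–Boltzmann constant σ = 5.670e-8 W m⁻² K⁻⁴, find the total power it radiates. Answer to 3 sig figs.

P ≈ 47.0 W

Wien's law: T = b/λ_max = 2.898×10⁻³/1.158×10⁻⁶ = 2502.59 K.
Lateral area A = 2πrL = 2π×7.90×10⁻⁴×0.0150 = 7.44557×10⁻⁵ m².
Then P = εσAT⁴ = 0.284×5.670×10⁻⁸×7.44557×10⁻⁵×(2502.59)⁴ = 47.0 W.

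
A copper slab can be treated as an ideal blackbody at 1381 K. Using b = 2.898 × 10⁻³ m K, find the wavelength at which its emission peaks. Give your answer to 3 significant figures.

λ_max ≈ 2.10 μm

Wien's displacement law: λ_max = b/T = (2.898×10⁻³ m·K)/(1381 K) = 2.098×10⁻⁶ m.
That is 2.10 μm, in the infrared range.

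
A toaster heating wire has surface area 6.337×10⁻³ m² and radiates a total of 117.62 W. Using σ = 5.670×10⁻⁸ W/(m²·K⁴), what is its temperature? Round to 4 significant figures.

T ≈ 756.4 K

Area A = 6.337×10⁻³ m².
P = σAT⁴ ⇒ T = (P/(σA))^(1/4) = (117.62/(5.670×10⁻⁸×6.337×10⁻³))^(1/4) = 756.4 K.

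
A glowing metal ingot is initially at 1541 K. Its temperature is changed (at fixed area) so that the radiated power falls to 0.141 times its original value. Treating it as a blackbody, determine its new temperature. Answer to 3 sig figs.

P ∝ T⁴, so T₂/T₁ = (P₂/P₁)^(1/4) = (0.141)^(1/4) = 0.612780.
T₂ = 1541 × 0.612780 = 944 K.

T₂ ≈ 944 K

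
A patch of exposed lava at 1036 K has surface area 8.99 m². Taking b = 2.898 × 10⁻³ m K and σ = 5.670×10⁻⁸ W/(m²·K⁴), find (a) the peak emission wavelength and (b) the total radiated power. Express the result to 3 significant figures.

(a) λ_max = b/T = 2.898×10⁻³/1036 = 2.797×10⁻⁶ m = 2.80×10³ nm.
Area A = 8.99 m².
(b) P = σAT⁴ = 5.670×10⁻⁸×8.99×(1036)⁴ = 5.87×10⁵ W.

λ_max ≈ 2.80×10³ nm; P ≈ 5.87×10⁵ W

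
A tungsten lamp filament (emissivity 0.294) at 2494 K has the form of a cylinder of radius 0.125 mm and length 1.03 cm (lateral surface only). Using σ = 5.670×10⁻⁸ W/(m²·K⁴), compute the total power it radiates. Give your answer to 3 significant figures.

Lateral area A = 2πrL = 2π×1.25×10⁻⁴×0.0103 = 8.08960×10⁻⁶ m².
P = εσAT⁴ = 0.294 × 5.670×10⁻⁸ × 8.08960×10⁻⁶ × (2494)⁴ = 5.22 W.

P ≈ 5.22 W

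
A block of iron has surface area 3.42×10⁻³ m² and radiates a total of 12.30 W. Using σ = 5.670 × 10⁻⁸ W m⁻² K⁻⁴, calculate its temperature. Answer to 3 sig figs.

T ≈ 502 K

Area A = 3.42×10⁻³ m².
P = σAT⁴ ⇒ T = (P/(σA))^(1/4) = (12.30/(5.670×10⁻⁸×3.42×10⁻³))^(1/4) = 502 K.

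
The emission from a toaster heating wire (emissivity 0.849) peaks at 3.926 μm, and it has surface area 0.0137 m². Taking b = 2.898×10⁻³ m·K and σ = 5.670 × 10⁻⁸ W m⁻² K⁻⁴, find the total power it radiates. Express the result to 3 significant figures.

P ≈ 196 W

Wien's law: T = b/λ_max = 2.898×10⁻³/3.926×10⁻⁶ = 738.156 K.
Area A = 0.0137 m².
Then P = εσAT⁴ = 0.849×5.670×10⁻⁸×0.0137×(738.156)⁴ = 196 W.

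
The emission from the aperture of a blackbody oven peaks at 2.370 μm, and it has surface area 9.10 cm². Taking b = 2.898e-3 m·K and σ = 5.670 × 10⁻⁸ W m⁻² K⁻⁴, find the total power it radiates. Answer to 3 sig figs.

Wien's law: T = b/λ_max = 2.898×10⁻³/2.370×10⁻⁶ = 1222.78 K.
Area A = 9.10 cm² = 9.10×10⁻⁴ m².
Then P = σAT⁴ = 5.670×10⁻⁸×9.10×10⁻⁴×(1222.78)⁴ = 115 W.

P ≈ 115 W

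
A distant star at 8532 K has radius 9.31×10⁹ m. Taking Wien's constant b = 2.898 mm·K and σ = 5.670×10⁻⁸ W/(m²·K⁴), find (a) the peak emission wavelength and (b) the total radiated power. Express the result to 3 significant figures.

λ_max ≈ 340 nm; P ≈ 3.27×10²⁹ W

(a) λ_max = b/T = 2.898×10⁻³/8532 = 3.397×10⁻⁷ m = 340 nm.
Surface area A = 4πR² = 4π(9.31×10⁹ m)² = 1.08920×10²¹ m².
(b) P = σAT⁴ = 5.670×10⁻⁸×1.08920×10²¹×(8532)⁴ = 3.27×10²⁹ W.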